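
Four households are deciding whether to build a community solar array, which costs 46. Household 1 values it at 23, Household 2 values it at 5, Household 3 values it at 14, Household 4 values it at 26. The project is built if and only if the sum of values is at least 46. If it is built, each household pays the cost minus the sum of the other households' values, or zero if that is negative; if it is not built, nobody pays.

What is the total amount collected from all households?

5

Total value 68 ≥ cost 46, so it is built.
Household 1: others sum to 45; max(0, 46 - 45) = 1.
Household 2: others sum to 63; max(0, 46 - 63) = 0.
Household 3: others sum to 54; max(0, 46 - 54) = 0.
Household 4: others sum to 42; max(0, 46 - 42) = 4.
Total collected = 1 + 0 + 0 + 4 = 5.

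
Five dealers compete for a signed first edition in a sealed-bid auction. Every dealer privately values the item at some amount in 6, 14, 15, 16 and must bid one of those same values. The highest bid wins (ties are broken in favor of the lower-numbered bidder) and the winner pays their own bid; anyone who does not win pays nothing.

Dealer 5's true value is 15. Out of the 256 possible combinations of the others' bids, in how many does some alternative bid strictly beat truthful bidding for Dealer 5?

1

Others bid (6, 6, 6, 6): truth gives 0; bid 14 gives 1 > 0. Violating.
Others bid (6, 6, 6, 14): truth gives 0; no alternative beats it.
Others bid (6, 6, 6, 15): truth gives 0; no alternative beats it.
(Checking all 256 profiles: 1 has a profitable deviation, 255 do not.)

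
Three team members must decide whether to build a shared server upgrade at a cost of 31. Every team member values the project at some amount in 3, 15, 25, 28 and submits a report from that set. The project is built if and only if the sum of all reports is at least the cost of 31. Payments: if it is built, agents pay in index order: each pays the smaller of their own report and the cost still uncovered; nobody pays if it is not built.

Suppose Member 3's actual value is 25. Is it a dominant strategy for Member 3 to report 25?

Check each profile of the others' reports and compare truth against every alternative report.
Others report (3, 28): truth gives 25, best alternative gives 25.
Others report (15, 25): truth gives 25, best alternative gives 25.
Others report (15, 28): truth gives 25, best alternative gives 25.
Others report (25, 15): truth gives 25, best alternative gives 25.
Others report (25, 25): truth gives 25, best alternative gives 25.
Others report (25, 28): truth gives 25, best alternative gives 25.
(Remaining 10 profiles checked similarly; truth is weakly best in each.)
In every case the truthful report is at least as good as any alternative, so it is a dominant strategy.

Yes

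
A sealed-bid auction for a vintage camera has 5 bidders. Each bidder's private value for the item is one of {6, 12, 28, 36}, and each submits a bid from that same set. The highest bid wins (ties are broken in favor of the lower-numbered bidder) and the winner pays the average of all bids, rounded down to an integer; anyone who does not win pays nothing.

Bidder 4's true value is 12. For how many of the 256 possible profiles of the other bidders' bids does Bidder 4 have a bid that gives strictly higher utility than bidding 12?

3

Others bid (6, 6, 12, 6): truth gives 0; bid 28 gives 1 > 0. Violating.
Others bid (6, 12, 6, 6): truth gives 0; bid 28 gives 1 > 0. Violating.
Others bid (12, 6, 6, 6): truth gives 0; bid 28 gives 1 > 0. Violating.
Others bid (6, 6, 6, 6): truth gives 5; no alternative beats it.
Others bid (6, 6, 6, 12): truth gives 4; no alternative beats it.
(Checking all 256 profiles: 3 have a profitable deviation, 253 do not.)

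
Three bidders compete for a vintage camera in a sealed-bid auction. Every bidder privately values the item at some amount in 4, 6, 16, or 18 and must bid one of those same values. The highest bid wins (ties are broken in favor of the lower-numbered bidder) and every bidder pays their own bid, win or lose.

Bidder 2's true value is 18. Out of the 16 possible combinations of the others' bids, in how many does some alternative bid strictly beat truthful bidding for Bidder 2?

Others bid (4, 4): truth gives 0; bid 6 gives 12 > 0. Violating.
Others bid (4, 6): truth gives 0; bid 6 gives 12 > 0. Violating.
Others bid (4, 16): truth gives 0; bid 16 gives 2 > 0. Violating.
Others bid (6, 4): truth gives 0; bid 16 gives 2 > 0. Violating.
Others bid (4, 18): truth gives 0; no alternative beats it.
Others bid (6, 18): truth gives 0; no alternative beats it.
(Checking all 16 profiles: 10 have a profitable deviation, 6 do not.)

10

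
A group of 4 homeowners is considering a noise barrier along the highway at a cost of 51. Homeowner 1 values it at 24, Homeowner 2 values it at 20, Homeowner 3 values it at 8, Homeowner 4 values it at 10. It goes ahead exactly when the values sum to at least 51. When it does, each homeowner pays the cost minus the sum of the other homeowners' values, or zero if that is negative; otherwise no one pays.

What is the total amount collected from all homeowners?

Total value 62 ≥ cost 51, so it is built.
Homeowner 1: others sum to 38; max(0, 51 - 38) = 13.
Homeowner 2: others sum to 42; max(0, 51 - 42) = 9.
Homeowner 3: others sum to 54; max(0, 51 - 54) = 0.
Homeowner 4: others sum to 52; max(0, 51 - 52) = 0.
Total collected = 13 + 9 + 0 + 0 = 22.

22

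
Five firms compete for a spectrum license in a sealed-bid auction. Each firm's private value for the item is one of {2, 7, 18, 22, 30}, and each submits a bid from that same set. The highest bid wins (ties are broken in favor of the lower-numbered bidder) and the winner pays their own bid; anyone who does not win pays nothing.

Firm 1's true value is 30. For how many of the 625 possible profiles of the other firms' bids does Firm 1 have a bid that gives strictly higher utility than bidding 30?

256

Others bid (2, 2, 2, 2): truth gives 0; bid 2 gives 28 > 0. Violating.
Others bid (2, 2, 2, 7): truth gives 0; bid 7 gives 23 > 0. Violating.
Others bid (2, 2, 2, 18): truth gives 0; bid 18 gives 12 > 0. Violating.
Others bid (2, 2, 2, 22): truth gives 0; bid 22 gives 8 > 0. Violating.
Others bid (2, 2, 2, 30): truth gives 0; no alternative beats it.
Others bid (2, 2, 7, 30): truth gives 0; no alternative beats it.
(Checking all 625 profiles: 256 have a profitable deviation, 369 do not.)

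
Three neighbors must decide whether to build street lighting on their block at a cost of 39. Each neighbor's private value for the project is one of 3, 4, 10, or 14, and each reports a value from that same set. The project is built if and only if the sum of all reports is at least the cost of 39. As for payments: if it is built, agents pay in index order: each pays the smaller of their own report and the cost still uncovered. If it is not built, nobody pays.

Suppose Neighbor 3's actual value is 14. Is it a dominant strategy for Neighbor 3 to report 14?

Check each profile of the others' reports and compare truth against every alternative report.
Others report (14, 14): truth gives 3, best alternative gives 0.
Others report (3, 3): truth gives 0, best alternative gives 0.
Others report (3, 4): truth gives 0, best alternative gives 0.
Others report (3, 10): truth gives 0, best alternative gives 0.
Others report (3, 14): truth gives 0, best alternative gives 0.
Others report (4, 3): truth gives 0, best alternative gives 0.
(Remaining 10 profiles checked similarly; truth is weakly best in each.)
In every case the truthful report is at least as good as any alternative, so it is a dominant strategy.

Yes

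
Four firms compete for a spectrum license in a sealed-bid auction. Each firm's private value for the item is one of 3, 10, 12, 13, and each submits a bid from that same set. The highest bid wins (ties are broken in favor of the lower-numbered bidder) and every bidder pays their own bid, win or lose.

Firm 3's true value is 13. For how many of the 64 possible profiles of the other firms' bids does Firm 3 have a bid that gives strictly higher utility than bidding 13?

40

Others bid (3, 3, 3): truth gives 0; bid 10 gives 3 > 0. Violating.
Others bid (3, 3, 10): truth gives 0; bid 10 gives 3 > 0. Violating.
Others bid (3, 3, 12): truth gives 0; bid 12 gives 1 > 0. Violating.
Others bid (3, 10, 3): truth gives 0; bid 12 gives 1 > 0. Violating.
Others bid (3, 3, 13): truth gives 0; no alternative beats it.
Others bid (3, 10, 13): truth gives 0; no alternative beats it.
(Checking all 64 profiles: 40 have a profitable deviation, 24 do not.)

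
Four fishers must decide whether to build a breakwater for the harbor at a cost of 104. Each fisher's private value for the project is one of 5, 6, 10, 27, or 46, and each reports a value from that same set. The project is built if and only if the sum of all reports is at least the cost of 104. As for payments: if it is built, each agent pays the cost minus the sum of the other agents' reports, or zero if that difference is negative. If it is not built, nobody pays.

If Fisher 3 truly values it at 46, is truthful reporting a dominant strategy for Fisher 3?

Yes

Check each profile of the others' reports and compare truth against every alternative report.
Others report (10, 10, 46): truth gives 8, best alternative gives 0.
Others report (10, 46, 10): truth gives 8, best alternative gives 0.
Others report (46, 10, 10): truth gives 8, best alternative gives 0.
Others report (10, 27, 27): truth gives 6, best alternative gives 0.
Others report (27, 10, 27): truth gives 6, best alternative gives 0.
Others report (27, 27, 10): truth gives 6, best alternative gives 0.
(Remaining 119 profiles checked similarly; truth is weakly best in each.)
In every case the truthful report is at least as good as any alternative, so it is a dominant strategy.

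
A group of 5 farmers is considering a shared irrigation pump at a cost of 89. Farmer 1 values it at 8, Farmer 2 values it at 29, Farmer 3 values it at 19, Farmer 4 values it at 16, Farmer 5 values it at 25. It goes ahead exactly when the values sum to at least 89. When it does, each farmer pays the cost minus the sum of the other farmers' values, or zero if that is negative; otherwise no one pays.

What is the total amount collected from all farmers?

Total value 97 ≥ cost 89, so it is built.
Farmer 1: others sum to 89; max(0, 89 - 89) = 0.
Farmer 2: others sum to 68; max(0, 89 - 68) = 21.
Farmer 3: others sum to 78; max(0, 89 - 78) = 11.
Farmer 4: others sum to 81; max(0, 89 - 81) = 8.
Farmer 5: others sum to 72; max(0, 89 - 72) = 17.
Total collected = 0 + 21 + 11 + 8 + 17 = 57.

57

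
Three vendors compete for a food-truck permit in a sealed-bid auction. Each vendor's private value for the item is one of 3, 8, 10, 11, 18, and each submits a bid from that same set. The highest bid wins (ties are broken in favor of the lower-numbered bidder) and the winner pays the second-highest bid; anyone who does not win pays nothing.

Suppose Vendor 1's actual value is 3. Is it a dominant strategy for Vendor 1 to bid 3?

Check each profile of the others' bids and compare truth against every alternative bid.
Others bid (3, 8): truth gives 0, best alternative gives -5.
Others bid (8, 3): truth gives 0, best alternative gives -5.
Others bid (8, 8): truth gives 0, best alternative gives -5.
Others bid (3, 3): truth gives 0, best alternative gives 0.
Others bid (3, 10): truth gives 0, best alternative gives 0.
Others bid (3, 11): truth gives 0, best alternative gives 0.
(Remaining 19 profiles checked similarly; truth is weakly best in each.)
In every case the truthful bid is at least as good as any alternative, so it is a dominant strategy.

Yes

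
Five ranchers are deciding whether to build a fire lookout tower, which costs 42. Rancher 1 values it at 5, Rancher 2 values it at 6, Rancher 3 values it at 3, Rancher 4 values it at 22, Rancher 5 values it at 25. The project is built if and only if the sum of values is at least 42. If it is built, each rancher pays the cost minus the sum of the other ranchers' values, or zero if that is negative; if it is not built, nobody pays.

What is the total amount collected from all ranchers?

Total value 61 ≥ cost 42, so it is built.
Rancher 1: others sum to 56; max(0, 42 - 56) = 0.
Rancher 2: others sum to 55; max(0, 42 - 55) = 0.
Rancher 3: others sum to 58; max(0, 42 - 58) = 0.
Rancher 4: others sum to 39; max(0, 42 - 39) = 3.
Rancher 5: others sum to 36; max(0, 42 - 36) = 6.
Total collected = 0 + 0 + 0 + 3 + 6 = 9.

9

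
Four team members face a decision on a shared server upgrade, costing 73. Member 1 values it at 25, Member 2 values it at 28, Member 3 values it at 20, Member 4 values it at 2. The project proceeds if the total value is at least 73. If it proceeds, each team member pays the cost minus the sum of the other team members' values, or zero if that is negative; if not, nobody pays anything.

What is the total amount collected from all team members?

Total value 75 ≥ cost 73, so it is built.
Member 1: others sum to 50; max(0, 73 - 50) = 23.
Member 2: others sum to 47; max(0, 73 - 47) = 26.
Member 3: others sum to 55; max(0, 73 - 55) = 18.
Member 4: others sum to 73; max(0, 73 - 73) = 0.
Total collected = 23 + 26 + 18 + 0 = 67.

67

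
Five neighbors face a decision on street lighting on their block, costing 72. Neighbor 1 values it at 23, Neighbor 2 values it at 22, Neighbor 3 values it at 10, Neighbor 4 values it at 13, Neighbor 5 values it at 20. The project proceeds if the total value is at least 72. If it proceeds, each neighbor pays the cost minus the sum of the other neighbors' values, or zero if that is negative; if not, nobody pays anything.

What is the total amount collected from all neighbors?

Total value 88 ≥ cost 72, so it is built.
Neighbor 1: others sum to 65; max(0, 72 - 65) = 7.
Neighbor 2: others sum to 66; max(0, 72 - 66) = 6.
Neighbor 3: others sum to 78; max(0, 72 - 78) = 0.
Neighbor 4: others sum to 75; max(0, 72 - 75) = 0.
Neighbor 5: others sum to 68; max(0, 72 - 68) = 4.
Total collected = 7 + 6 + 0 + 0 + 4 = 17.

17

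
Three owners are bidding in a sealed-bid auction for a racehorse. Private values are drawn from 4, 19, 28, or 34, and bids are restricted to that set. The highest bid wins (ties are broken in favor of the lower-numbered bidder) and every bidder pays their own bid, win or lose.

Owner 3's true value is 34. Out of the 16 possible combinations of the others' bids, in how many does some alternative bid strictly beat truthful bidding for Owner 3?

11

Others bid (4, 4): truth gives 0; bid 19 gives 15 > 0. Violating.
Others bid (4, 19): truth gives 0; bid 28 gives 6 > 0. Violating.
Others bid (4, 34): truth gives -34; bid 4 gives -4 > -34. Violating.
Others bid (19, 4): truth gives 0; bid 28 gives 6 > 0. Violating.
Others bid (4, 28): truth gives 0; no alternative beats it.
Others bid (19, 28): truth gives 0; no alternative beats it.
(Checking all 16 profiles: 11 have a profitable deviation, 5 do not.)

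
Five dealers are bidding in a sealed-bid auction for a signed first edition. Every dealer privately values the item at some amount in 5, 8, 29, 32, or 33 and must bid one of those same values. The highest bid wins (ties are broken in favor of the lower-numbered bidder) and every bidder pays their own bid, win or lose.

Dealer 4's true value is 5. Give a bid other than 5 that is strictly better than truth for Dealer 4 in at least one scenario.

Suppose Dealer 1 bids 5, Dealer 2 bids 5, Dealer 3 bids 5 and Dealer 5 bids 5.
Bid 5: loses but pays 5, utility -5.
Bid 8: wins, pays 8, utility 5 - 8 = -3.
So bidding 8 beats truth here (-3 > -5).

8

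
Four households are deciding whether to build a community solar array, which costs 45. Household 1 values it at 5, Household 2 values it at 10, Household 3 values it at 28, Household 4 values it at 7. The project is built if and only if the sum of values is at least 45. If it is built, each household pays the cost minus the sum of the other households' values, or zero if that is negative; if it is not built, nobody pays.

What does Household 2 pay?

Total value 50 ≥ cost 45, so the project is built.
The other households' values sum to 40.
Cost minus that sum is 45 - 40 = 5.

5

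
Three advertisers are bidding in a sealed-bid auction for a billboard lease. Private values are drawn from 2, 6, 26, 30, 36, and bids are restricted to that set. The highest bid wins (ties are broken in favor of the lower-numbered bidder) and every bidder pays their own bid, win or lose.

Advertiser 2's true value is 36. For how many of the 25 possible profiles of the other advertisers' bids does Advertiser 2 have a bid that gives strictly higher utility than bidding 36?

Others bid (2, 2): truth gives 0; bid 6 gives 30 > 0. Violating.
Others bid (2, 6): truth gives 0; bid 6 gives 30 > 0. Violating.
Others bid (2, 26): truth gives 0; bid 26 gives 10 > 0. Violating.
Others bid (2, 30): truth gives 0; bid 30 gives 6 > 0. Violating.
Others bid (2, 36): truth gives 0; no alternative beats it.
Others bid (6, 36): truth gives 0; no alternative beats it.
(Checking all 25 profiles: 17 have a profitable deviation, 8 do not.)

17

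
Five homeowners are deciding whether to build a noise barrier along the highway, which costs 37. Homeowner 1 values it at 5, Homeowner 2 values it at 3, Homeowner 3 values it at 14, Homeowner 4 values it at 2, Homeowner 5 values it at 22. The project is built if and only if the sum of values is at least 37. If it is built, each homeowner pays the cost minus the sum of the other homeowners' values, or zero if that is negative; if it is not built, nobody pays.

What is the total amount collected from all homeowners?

18

Total value 46 ≥ cost 37, so it is built.
Homeowner 1: others sum to 41; max(0, 37 - 41) = 0.
Homeowner 2: others sum to 43; max(0, 37 - 43) = 0.
Homeowner 3: others sum to 32; max(0, 37 - 32) = 5.
Homeowner 4: others sum to 44; max(0, 37 - 44) = 0.
Homeowner 5: others sum to 24; max(0, 37 - 24) = 13.
Total collected = 0 + 0 + 5 + 0 + 13 = 18.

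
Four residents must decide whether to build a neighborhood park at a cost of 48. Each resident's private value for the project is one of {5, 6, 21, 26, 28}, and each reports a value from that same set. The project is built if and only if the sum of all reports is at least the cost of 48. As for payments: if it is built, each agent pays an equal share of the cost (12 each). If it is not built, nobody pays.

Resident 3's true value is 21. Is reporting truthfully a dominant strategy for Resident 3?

Yes

Check each profile of the others' reports and compare truth against every alternative report.
Others report (5, 5, 21): truth gives 9, best alternative gives 9.
Others report (5, 5, 26): truth gives 9, best alternative gives 9.
Others report (5, 5, 28): truth gives 9, best alternative gives 9.
Others report (5, 6, 21): truth gives 9, best alternative gives 9.
Others report (5, 6, 26): truth gives 9, best alternative gives 9.
Others report (5, 6, 28): truth gives 9, best alternative gives 9.
(Remaining 119 profiles checked similarly; truth is weakly best in each.)
In every case the truthful report is at least as good as any alternative, so it is a dominant strategy.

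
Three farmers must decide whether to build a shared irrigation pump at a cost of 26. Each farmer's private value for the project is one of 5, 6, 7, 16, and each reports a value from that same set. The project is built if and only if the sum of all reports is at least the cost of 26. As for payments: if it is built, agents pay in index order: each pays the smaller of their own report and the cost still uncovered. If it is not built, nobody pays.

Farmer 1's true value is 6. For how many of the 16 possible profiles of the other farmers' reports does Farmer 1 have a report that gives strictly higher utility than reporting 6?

Others report (5, 16): truth gives 0; report 5 gives 1 > 0. Violating.
Others report (6, 16): truth gives 0; report 5 gives 1 > 0. Violating.
Others report (7, 16): truth gives 0; report 5 gives 1 > 0. Violating.
Others report (16, 5): truth gives 0; report 5 gives 1 > 0. Violating.
Others report (5, 5): truth gives 0; no alternative beats it.
Others report (5, 6): truth gives 0; no alternative beats it.
(Checking all 16 profiles: 7 have a profitable deviation, 9 do not.)

7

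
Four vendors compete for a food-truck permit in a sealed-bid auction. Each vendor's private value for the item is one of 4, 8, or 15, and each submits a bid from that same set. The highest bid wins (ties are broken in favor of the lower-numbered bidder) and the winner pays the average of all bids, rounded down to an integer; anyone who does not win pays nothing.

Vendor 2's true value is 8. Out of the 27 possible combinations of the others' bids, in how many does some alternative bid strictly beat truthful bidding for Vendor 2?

Others bid (8, 4, 4): truth gives 0; bid 15 gives 1 > 0. Violating.
Others bid (4, 4, 4): truth gives 3; no alternative beats it.
Others bid (4, 4, 8): truth gives 2; no alternative beats it.
(Checking all 27 profiles: 1 has a profitable deviation, 26 do not.)

1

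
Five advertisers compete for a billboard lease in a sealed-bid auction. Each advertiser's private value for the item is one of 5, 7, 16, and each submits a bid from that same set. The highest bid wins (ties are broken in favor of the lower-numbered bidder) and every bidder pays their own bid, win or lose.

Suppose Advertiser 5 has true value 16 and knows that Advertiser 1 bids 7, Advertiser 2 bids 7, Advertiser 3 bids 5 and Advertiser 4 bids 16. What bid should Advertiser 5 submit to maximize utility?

5

Bid 5: loses but pays 5, utility -5.
Bid 7: loses but pays 7, utility -7.
Bid 16: loses but pays 16, utility -16.
The best choice is 5 with utility -5.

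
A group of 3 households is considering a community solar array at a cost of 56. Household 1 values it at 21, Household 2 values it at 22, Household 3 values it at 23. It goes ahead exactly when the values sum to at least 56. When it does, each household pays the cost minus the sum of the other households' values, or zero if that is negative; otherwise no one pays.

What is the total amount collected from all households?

Total value 66 ≥ cost 56, so it is built.
Household 1: others sum to 45; max(0, 56 - 45) = 11.
Household 2: others sum to 44; max(0, 56 - 44) = 12.
Household 3: others sum to 43; max(0, 56 - 43) = 13.
Total collected = 11 + 12 + 13 = 36.

36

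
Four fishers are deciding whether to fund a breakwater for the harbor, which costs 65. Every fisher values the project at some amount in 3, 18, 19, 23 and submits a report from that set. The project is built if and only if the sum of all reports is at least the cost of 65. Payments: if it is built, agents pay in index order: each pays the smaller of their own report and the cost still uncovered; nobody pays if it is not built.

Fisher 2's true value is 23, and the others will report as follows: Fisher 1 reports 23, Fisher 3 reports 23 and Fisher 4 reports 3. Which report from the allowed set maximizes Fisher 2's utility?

Report 3: project not built, utility 0.
Report 18: project built, pays 18, utility 23 - 18 = 5.
Report 19: project built, pays 19, utility 23 - 19 = 4.
Report 23: project built, pays 23, utility 23 - 23 = 0.
The best choice is 18 with utility 5.

18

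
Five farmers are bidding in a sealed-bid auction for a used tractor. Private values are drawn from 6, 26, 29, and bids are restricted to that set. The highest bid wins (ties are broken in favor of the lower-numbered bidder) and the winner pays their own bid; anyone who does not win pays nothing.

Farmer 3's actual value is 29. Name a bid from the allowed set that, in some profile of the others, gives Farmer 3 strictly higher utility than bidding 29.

26

Suppose Farmer 1 bids 6, Farmer 2 bids 6, Farmer 4 bids 6 and Farmer 5 bids 6.
Bid 29: wins, pays 29, utility 29 - 29 = 0.
Bid 26: wins, pays 26, utility 29 - 26 = 3.
So bidding 26 beats truth here (3 > 0).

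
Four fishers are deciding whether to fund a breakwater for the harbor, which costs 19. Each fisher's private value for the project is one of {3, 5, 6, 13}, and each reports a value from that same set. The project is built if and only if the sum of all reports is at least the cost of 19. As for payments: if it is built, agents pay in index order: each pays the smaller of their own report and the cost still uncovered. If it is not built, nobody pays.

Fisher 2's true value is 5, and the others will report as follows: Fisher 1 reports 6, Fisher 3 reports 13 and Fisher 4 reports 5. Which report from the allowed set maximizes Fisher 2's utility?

Report 3: project built, pays 3, utility 5 - 3 = 2.
Report 5: project built, pays 5, utility 5 - 5 = 0.
Report 6: project built, pays 6, utility 5 - 6 = -1.
Report 13: project built, pays 13, utility 5 - 13 = -8.
The best choice is 3 with utility 2.

3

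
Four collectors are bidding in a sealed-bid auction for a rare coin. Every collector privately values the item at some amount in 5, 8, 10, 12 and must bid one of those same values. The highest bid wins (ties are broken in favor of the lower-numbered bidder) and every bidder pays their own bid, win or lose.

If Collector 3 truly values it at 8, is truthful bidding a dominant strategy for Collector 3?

No

Consider the case where Collector 1 bids 5, Collector 2 bids 5 and Collector 4 bids 10.
Truthful bid 8: loses but pays 8, utility -8.
Bid 5 instead: loses but pays 5, utility -5.
Since -5 > -8, bidding 5 is strictly better here, so truthful bidding is not dominant.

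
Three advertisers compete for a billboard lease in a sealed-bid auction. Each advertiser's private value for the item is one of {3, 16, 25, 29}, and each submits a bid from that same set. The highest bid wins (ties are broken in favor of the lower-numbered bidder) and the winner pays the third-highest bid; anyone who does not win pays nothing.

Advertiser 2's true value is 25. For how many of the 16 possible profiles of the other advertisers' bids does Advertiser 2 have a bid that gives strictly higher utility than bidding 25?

Others bid (3, 29): truth gives 0; bid 29 gives 22 > 0. Violating.
Others bid (16, 29): truth gives 0; bid 29 gives 9 > 0. Violating.
Others bid (25, 3): truth gives 0; bid 29 gives 22 > 0. Violating.
Others bid (25, 16): truth gives 0; bid 29 gives 9 > 0. Violating.
Others bid (3, 3): truth gives 22; no alternative beats it.
Others bid (3, 16): truth gives 22; no alternative beats it.
(Checking all 16 profiles: 4 have a profitable deviation, 12 do not.)

4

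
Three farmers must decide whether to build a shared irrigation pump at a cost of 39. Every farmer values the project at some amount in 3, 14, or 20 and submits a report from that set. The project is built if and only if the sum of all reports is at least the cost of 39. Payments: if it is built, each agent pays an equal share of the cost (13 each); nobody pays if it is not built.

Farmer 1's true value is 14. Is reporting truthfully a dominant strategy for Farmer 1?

No

Consider the case where Farmer 2 reports 3 and Farmer 3 reports 20.
Truthful report 14: project not built, utility 0.
Report 20 instead: project built, pays 13, utility 14 - 13 = 1.
Since 1 > 0, reporting 20 is strictly better here, so truthful reporting is not dominant.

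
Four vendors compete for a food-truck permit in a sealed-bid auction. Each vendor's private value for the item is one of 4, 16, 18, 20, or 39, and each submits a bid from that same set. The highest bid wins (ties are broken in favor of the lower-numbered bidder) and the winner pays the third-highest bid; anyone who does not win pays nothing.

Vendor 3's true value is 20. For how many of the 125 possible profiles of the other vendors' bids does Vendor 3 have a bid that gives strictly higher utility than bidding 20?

Others bid (4, 4, 39): truth gives 0; bid 39 gives 16 > 0. Violating.
Others bid (4, 16, 39): truth gives 0; bid 39 gives 4 > 0. Violating.
Others bid (4, 18, 39): truth gives 0; bid 39 gives 2 > 0. Violating.
Others bid (4, 20, 4): truth gives 0; bid 39 gives 16 > 0. Violating.
Others bid (4, 4, 4): truth gives 16; no alternative beats it.
Others bid (4, 4, 16): truth gives 16; no alternative beats it.
(Checking all 125 profiles: 27 have a profitable deviation, 98 do not.)

27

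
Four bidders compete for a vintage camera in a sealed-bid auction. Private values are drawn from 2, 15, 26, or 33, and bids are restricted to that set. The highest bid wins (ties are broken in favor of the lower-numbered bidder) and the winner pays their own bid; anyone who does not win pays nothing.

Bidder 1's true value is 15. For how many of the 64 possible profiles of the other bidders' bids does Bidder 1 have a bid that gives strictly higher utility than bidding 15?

Others bid (2, 2, 2): truth gives 0; bid 2 gives 13 > 0. Violating.
Others bid (2, 2, 15): truth gives 0; no alternative beats it.
Others bid (2, 2, 26): truth gives 0; no alternative beats it.
(Checking all 64 profiles: 1 has a profitable deviation, 63 do not.)

1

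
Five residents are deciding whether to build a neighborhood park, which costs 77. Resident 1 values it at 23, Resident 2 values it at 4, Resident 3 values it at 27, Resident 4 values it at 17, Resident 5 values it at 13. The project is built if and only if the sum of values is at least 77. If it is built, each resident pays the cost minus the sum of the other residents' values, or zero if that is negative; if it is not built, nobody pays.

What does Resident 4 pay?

Total value 84 ≥ cost 77, so the project is built.
The other residents' values sum to 67.
Cost minus that sum is 77 - 67 = 10.

10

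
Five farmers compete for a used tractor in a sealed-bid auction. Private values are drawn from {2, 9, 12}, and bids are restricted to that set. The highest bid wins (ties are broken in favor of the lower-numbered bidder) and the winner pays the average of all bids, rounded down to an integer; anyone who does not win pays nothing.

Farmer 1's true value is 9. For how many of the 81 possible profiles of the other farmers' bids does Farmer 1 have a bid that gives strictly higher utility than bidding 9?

Others bid (2, 2, 2, 2): truth gives 6; bid 2 gives 7 > 6. Violating.
Others bid (2, 2, 2, 12): truth gives 0; bid 12 gives 3 > 0. Violating.
Others bid (2, 2, 9, 12): truth gives 0; bid 12 gives 2 > 0. Violating.
Others bid (2, 2, 12, 2): truth gives 0; bid 12 gives 3 > 0. Violating.
Others bid (2, 2, 2, 9): truth gives 5; no alternative beats it.
Others bid (2, 2, 9, 2): truth gives 5; no alternative beats it.
(Checking all 81 profiles: 35 have a profitable deviation, 46 do not.)

35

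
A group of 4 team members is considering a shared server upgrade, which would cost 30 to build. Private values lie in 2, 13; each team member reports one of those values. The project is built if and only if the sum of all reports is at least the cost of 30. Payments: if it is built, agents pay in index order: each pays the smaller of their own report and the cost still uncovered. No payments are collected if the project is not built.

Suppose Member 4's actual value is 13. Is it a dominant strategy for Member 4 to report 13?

Yes

Check each profile of the others' reports and compare truth against every alternative report.
Others report (13, 13, 13): truth gives 13, best alternative gives 13.
Others report (2, 13, 13): truth gives 11, best alternative gives 11.
Others report (13, 2, 13): truth gives 11, best alternative gives 11.
Others report (13, 13, 2): truth gives 11, best alternative gives 11.
Others report (2, 2, 2): truth gives 0, best alternative gives 0.
Others report (2, 2, 13): truth gives 0, best alternative gives 0.
(Remaining 2 profiles checked similarly; truth is weakly best in each.)
In every case the truthful report is at least as good as any alternative, so it is a dominant strategy.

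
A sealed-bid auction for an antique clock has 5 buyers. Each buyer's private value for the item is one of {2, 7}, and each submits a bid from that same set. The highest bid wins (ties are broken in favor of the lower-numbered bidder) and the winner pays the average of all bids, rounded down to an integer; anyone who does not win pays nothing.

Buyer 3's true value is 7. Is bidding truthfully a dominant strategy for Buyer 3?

Yes

Check each profile of the others' bids and compare truth against every alternative bid.
Others bid (2, 2, 2, 2): truth gives 4, best alternative gives 0.
Others bid (2, 2, 2, 7): truth gives 3, best alternative gives 0.
Others bid (2, 2, 7, 2): truth gives 3, best alternative gives 0.
Others bid (2, 2, 7, 7): truth gives 2, best alternative gives 0.
Others bid (2, 7, 2, 2): truth gives 0, best alternative gives 0.
Others bid (2, 7, 2, 7): truth gives 0, best alternative gives 0.
(Remaining 10 profiles checked similarly; truth is weakly best in each.)
In every case the truthful bid is at least as good as any alternative, so it is a dominant strategy.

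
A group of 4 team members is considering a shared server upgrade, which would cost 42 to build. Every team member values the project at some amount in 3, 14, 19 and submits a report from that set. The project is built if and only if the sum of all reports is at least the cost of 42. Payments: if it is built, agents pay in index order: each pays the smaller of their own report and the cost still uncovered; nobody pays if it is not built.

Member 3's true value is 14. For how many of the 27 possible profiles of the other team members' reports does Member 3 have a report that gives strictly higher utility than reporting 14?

11

Others report (3, 19, 19): truth gives 0; report 3 gives 11 > 0. Violating.
Others report (14, 14, 14): truth gives 0; report 3 gives 11 > 0. Violating.
Others report (14, 14, 19): truth gives 0; report 3 gives 11 > 0. Violating.
Others report (14, 19, 14): truth gives 5; report 3 gives 11 > 5. Violating.
Others report (3, 3, 3): truth gives 0; no alternative beats it.
Others report (3, 3, 14): truth gives 0; no alternative beats it.
(Checking all 27 profiles: 11 have a profitable deviation, 16 do not.)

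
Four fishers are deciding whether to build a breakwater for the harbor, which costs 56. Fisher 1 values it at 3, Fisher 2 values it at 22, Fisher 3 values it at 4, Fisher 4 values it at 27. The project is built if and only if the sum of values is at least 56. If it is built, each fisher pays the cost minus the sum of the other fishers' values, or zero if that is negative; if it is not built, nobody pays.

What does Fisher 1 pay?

3

Total value 56 ≥ cost 56, so the project is built.
The other fishers' values sum to 53.
Cost minus that sum is 56 - 53 = 3.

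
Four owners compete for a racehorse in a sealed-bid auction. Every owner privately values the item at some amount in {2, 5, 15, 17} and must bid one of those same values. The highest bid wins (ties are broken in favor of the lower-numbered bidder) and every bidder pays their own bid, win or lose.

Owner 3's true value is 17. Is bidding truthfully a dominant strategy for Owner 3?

Consider the case where Owner 1 bids 2, Owner 2 bids 2 and Owner 4 bids 2.
Truthful bid 17: wins, pays 17, utility 17 - 17 = 0.
Bid 5 instead: wins, pays 5, utility 17 - 5 = 12.
Since 12 > 0, bidding 5 is strictly better here, so truthful bidding is not dominant.

No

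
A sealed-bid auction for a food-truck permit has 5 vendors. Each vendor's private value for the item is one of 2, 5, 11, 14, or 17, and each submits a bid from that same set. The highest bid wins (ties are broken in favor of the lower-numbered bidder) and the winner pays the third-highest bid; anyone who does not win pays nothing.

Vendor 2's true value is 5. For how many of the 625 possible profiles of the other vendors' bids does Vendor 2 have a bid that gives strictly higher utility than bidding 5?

12

Others bid (2, 2, 2, 11): truth gives 0; bid 11 gives 3 > 0. Violating.
Others bid (2, 2, 2, 14): truth gives 0; bid 14 gives 3 > 0. Violating.
Others bid (2, 2, 2, 17): truth gives 0; bid 17 gives 3 > 0. Violating.
Others bid (2, 2, 11, 2): truth gives 0; bid 11 gives 3 > 0. Violating.
Others bid (2, 2, 2, 2): truth gives 3; no alternative beats it.
Others bid (2, 2, 2, 5): truth gives 3; no alternative beats it.
(Checking all 625 profiles: 12 have a profitable deviation, 613 do not.)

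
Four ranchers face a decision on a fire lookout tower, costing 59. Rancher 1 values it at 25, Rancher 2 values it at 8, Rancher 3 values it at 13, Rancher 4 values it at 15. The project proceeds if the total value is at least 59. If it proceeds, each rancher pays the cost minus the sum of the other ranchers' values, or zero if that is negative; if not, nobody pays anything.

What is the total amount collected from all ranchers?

Total value 61 ≥ cost 59, so it is built.
Rancher 1: others sum to 36; max(0, 59 - 36) = 23.
Rancher 2: others sum to 53; max(0, 59 - 53) = 6.
Rancher 3: others sum to 48; max(0, 59 - 48) = 11.
Rancher 4: others sum to 46; max(0, 59 - 46) = 13.
Total collected = 23 + 6 + 11 + 13 = 53.

53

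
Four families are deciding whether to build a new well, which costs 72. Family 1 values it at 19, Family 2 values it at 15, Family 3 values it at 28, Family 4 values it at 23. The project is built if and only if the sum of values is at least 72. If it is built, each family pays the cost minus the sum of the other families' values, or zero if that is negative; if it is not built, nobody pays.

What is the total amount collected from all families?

Total value 85 ≥ cost 72, so it is built.
Family 1: others sum to 66; max(0, 72 - 66) = 6.
Family 2: others sum to 70; max(0, 72 - 70) = 2.
Family 3: others sum to 57; max(0, 72 - 57) = 15.
Family 4: others sum to 62; max(0, 72 - 62) = 10.
Total collected = 6 + 2 + 15 + 10 = 33.

33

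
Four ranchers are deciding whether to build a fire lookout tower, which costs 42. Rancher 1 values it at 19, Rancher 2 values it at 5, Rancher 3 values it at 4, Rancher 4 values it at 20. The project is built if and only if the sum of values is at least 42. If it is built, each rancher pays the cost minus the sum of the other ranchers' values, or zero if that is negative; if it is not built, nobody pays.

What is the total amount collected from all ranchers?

Total value 48 ≥ cost 42, so it is built.
Rancher 1: others sum to 29; max(0, 42 - 29) = 13.
Rancher 2: others sum to 43; max(0, 42 - 43) = 0.
Rancher 3: others sum to 44; max(0, 42 - 44) = 0.
Rancher 4: others sum to 28; max(0, 42 - 28) = 14.
Total collected = 13 + 0 + 0 + 14 = 27.

27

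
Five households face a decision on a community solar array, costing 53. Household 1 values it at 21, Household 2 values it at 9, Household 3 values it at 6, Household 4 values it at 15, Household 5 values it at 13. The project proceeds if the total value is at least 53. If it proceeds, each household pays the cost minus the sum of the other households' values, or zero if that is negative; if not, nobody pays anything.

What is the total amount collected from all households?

Total value 64 ≥ cost 53, so it is built.
Household 1: others sum to 43; max(0, 53 - 43) = 10.
Household 2: others sum to 55; max(0, 53 - 55) = 0.
Household 3: others sum to 58; max(0, 53 - 58) = 0.
Household 4: others sum to 49; max(0, 53 - 49) = 4.
Household 5: others sum to 51; max(0, 53 - 51) = 2.
Total collected = 10 + 0 + 0 + 4 + 2 = 16.

16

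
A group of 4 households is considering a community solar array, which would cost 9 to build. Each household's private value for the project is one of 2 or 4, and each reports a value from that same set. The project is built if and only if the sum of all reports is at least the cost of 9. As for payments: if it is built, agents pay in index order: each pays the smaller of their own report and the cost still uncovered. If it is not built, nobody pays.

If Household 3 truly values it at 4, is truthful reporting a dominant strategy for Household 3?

Consider the case where Household 1 reports 2, Household 2 reports 2 and Household 4 reports 4.
Truthful report 4: project built, pays 4, utility 4 - 4 = 0.
Report 2 instead: project built, pays 2, utility 4 - 2 = 2.
Since 2 > 0, reporting 2 is strictly better here, so truthful reporting is not dominant.

No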